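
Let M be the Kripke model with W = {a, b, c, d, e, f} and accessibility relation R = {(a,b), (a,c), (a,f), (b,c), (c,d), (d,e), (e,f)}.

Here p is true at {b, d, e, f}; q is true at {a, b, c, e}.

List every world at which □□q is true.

a: successors {b, c, f}; □q there: b:T, c:F, f:T. ✗
b: successors {c}; □q there: c:F. ✗
c: successors {d}; □q there: d:T. ✓
d: successors {e}; □q there: e:F. ✗
e: successors {f}; □q there: f:T. ✓
f: no successors, so □□q holds vacuously. ✓

{c, e, f}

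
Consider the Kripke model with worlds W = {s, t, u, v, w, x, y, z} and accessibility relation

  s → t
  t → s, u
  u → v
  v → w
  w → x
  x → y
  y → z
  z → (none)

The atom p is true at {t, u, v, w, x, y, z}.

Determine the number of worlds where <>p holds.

s: successors {t}; p there: t:T. ✓
t: successors {s, u}; p there: s:F, u:T. ✓
u: successors {v}; p there: v:T. ✓
v: successors {w}; p there: w:T. ✓
w: successors {x}; p there: x:T. ✓
x: successors {y}; p there: y:T. ✓
y: successors {z}; p there: z:T. ✓
z: no successors, so <>p fails. ✗
Satisfying worlds: {s, t, u, v, w, x, y}.

7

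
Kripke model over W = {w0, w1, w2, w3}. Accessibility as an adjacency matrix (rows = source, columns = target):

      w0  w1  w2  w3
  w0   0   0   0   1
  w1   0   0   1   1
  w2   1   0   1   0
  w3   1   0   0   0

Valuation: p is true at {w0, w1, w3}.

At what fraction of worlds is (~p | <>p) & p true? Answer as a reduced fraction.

w0: ~p | <>p is T, p is T. ✓
w1: ~p | <>p is T, p is T. ✓
w2: ~p | <>p is T, p is F. ✗
w3: ~p | <>p is T, p is T. ✓
That's 3 of 4 worlds, so 3/4.

3/4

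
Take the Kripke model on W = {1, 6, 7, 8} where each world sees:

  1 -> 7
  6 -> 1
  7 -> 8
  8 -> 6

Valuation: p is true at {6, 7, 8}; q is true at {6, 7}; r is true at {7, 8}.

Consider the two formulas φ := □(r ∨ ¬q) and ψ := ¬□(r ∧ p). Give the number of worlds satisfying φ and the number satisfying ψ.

3 and 2

For □(r ∨ ¬q):
1: successors {7}; r ∨ ¬q there: 7:T. ✓
6: successors {1}; r ∨ ¬q there: 1:T. ✓
7: successors {8}; r ∨ ¬q there: 8:T. ✓
8: successors {6}; r ∨ ¬q there: 6:F. ✗
— 3 worlds.
For ¬□(r ∧ p):
1: □(r ∧ p) is T. ✗
6: □(r ∧ p) is F. ✓
7: □(r ∧ p) is T. ✗
8: □(r ∧ p) is F. ✓
— 2 worlds.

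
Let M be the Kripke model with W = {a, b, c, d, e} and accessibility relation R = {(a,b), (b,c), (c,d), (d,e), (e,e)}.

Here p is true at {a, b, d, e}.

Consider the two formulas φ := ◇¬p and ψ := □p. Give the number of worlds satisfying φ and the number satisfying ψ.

1 and 4

For ◇¬p:
a: successors {b}; ¬p there: b:F. ✗
b: successors {c}; ¬p there: c:T. ✓
c: successors {d}; ¬p there: d:F. ✗
d: successors {e}; ¬p there: e:F. ✗
e: successors {e}; ¬p there: e:F. ✗
— 1 world.
For □p:
a: successors {b}; p there: b:T. ✓
b: successors {c}; p there: c:F. ✗
c: successors {d}; p there: d:T. ✓
d: successors {e}; p there: e:T. ✓
e: successors {e}; p there: e:T. ✓
— 4 worlds.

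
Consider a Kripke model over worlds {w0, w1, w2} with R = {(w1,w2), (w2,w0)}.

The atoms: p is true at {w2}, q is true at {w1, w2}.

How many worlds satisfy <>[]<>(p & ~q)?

1

w0: no successors, so <>[]<>(p & ~q) fails. ✗
w1: successors {w2}; []<>(p & ~q) there: w2:F. ✗
w2: successors {w0}; []<>(p & ~q) there: w0:T. ✓
Satisfying worlds: {w2}.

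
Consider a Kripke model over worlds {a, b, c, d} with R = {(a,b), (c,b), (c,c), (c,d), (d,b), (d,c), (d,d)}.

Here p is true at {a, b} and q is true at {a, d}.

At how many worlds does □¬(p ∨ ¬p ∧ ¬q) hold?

1

a: successors {b}; ¬(p ∨ ¬p ∧ ¬q) there: b:F. ✗
b: no successors, so □¬(p ∨ ¬p ∧ ¬q) holds vacuously. ✓
c: successors {b, c, d}; ¬(p ∨ ¬p ∧ ¬q) there: b:F, c:F, d:T. ✗
d: successors {b, c, d}; ¬(p ∨ ¬p ∧ ¬q) there: b:F, c:F, d:T. ✗
Satisfying worlds: {b}.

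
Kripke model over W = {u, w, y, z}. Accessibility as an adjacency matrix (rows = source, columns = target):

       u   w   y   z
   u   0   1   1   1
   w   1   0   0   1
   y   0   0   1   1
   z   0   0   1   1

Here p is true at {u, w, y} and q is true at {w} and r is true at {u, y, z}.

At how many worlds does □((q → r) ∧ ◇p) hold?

3

u: successors {w, y, z}; (q → r) ∧ ◇p there: w:F, y:T, z:T. ✗
w: successors {u, z}; (q → r) ∧ ◇p there: u:T, z:T. ✓
y: successors {y, z}; (q → r) ∧ ◇p there: y:T, z:T. ✓
z: successors {y, z}; (q → r) ∧ ◇p there: y:T, z:T. ✓
Satisfying worlds: {w, y, z}.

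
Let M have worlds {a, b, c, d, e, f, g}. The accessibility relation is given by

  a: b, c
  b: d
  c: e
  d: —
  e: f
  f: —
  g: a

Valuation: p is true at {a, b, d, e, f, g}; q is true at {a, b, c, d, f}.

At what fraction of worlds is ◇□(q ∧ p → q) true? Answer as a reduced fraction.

5/7

a: successors {b, c}; □(q ∧ p → q) there: b:T, c:T. ✓
b: successors {d}; □(q ∧ p → q) there: d:T. ✓
c: successors {e}; □(q ∧ p → q) there: e:T. ✓
d: no successors, so ◇□(q ∧ p → q) fails. ✗
e: successors {f}; □(q ∧ p → q) there: f:T. ✓
f: no successors, so ◇□(q ∧ p → q) fails. ✗
g: successors {a}; □(q ∧ p → q) there: a:T. ✓
That's 5 of 7 worlds, so 5/7.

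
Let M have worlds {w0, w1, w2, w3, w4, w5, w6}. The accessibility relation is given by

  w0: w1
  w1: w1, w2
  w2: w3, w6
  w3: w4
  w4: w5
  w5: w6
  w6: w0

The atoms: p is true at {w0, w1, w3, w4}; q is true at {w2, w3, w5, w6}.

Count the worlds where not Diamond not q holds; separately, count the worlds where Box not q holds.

For not Diamond not q:
w0: Diamond not q is T. ✗
w1: Diamond not q is T. ✗
w2: Diamond not q is F. ✓
w3: Diamond not q is T. ✗
w4: Diamond not q is F. ✓
w5: Diamond not q is F. ✓
w6: Diamond not q is T. ✗
— 3 worlds.
For Box not q:
w0: successors {w1}; not q there: w1:T. ✓
w1: successors {w1, w2}; not q there: w1:T, w2:F. ✗
w2: successors {w3, w6}; not q there: w3:F, w6:F. ✗
w3: successors {w4}; not q there: w4:T. ✓
w4: successors {w5}; not q there: w5:F. ✗
w5: successors {w6}; not q there: w6:F. ✗
w6: successors {w0}; not q there: w0:T. ✓
— 3 worlds.

3 and 3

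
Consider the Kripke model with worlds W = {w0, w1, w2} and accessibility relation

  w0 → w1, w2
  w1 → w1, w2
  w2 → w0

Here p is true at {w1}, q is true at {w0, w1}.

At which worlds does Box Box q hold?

∅

w0: successors {w1, w2}; Box q there: w1:F, w2:T. ✗
w1: successors {w1, w2}; Box q there: w1:F, w2:T. ✗
w2: successors {w0}; Box q there: w0:F. ✗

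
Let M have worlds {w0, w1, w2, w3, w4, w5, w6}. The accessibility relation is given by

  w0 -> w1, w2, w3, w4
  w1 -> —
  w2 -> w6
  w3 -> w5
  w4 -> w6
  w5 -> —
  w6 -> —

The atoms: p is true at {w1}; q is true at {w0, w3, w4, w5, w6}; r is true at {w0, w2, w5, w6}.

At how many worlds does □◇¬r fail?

4

w0: successors {w1, w2, w3, w4}; ◇¬r there: w1:F, w2:F, w3:F, w4:F. ✗
w1: no successors, so □◇¬r holds vacuously. ✓
w2: successors {w6}; ◇¬r there: w6:F. ✗
w3: successors {w5}; ◇¬r there: w5:F. ✗
w4: successors {w6}; ◇¬r there: w6:F. ✗
w5: no successors, so □◇¬r holds vacuously. ✓
w6: no successors, so □◇¬r holds vacuously. ✓
Satisfying worlds: {w1, w5, w6}.
So □◇¬r fails at the other 4 worlds.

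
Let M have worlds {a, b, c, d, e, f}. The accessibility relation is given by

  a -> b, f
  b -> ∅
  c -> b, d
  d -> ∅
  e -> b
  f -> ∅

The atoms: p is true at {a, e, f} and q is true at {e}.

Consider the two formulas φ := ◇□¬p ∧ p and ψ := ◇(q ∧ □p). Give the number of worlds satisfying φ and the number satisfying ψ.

For ◇□¬p ∧ p:
a: ◇□¬p is T, p is T. ✓
b: ◇□¬p is F, p is F. ✗
c: ◇□¬p is T, p is F. ✗
d: ◇□¬p is F, p is F. ✗
e: ◇□¬p is T, p is T. ✓
f: ◇□¬p is F, p is T. ✗
— 2 worlds.
For ◇(q ∧ □p):
a: successors {b, f}; q ∧ □p there: b:F, f:F. ✗
b: no successors, so ◇(q ∧ □p) fails. ✗
c: successors {b, d}; q ∧ □p there: b:F, d:F. ✗
d: no successors, so ◇(q ∧ □p) fails. ✗
e: successors {b}; q ∧ □p there: b:F. ✗
f: no successors, so ◇(q ∧ □p) fails. ✗
— 0 worlds.

2 and 0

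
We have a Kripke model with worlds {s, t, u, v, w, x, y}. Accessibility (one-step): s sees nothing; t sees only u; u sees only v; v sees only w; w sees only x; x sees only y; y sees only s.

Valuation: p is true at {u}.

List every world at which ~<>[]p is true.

{s, t, u, v, w, x}

s: <>[]p is F. ✓
t: <>[]p is F. ✓
u: <>[]p is F. ✓
v: <>[]p is F. ✓
w: <>[]p is F. ✓
x: <>[]p is F. ✓
y: <>[]p is T. ✗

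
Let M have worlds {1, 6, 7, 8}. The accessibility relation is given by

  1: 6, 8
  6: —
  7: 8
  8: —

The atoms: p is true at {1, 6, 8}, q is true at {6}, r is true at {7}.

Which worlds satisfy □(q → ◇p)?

{6, 7, 8}

1: successors {6, 8}; q → ◇p there: 6:F, 8:T. ✗
6: no successors, so □(q → ◇p) holds vacuously. ✓
7: successors {8}; q → ◇p there: 8:T. ✓
8: no successors, so □(q → ◇p) holds vacuously. ✓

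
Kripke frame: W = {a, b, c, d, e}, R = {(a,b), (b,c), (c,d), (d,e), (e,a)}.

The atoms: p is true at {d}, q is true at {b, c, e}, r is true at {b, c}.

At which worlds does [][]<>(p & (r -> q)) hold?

{a}

a: successors {b}; []<>(p & (r -> q)) there: b:T. ✓
b: successors {c}; []<>(p & (r -> q)) there: c:F. ✗
c: successors {d}; []<>(p & (r -> q)) there: d:F. ✗
d: successors {e}; []<>(p & (r -> q)) there: e:F. ✗
e: successors {a}; []<>(p & (r -> q)) there: a:F. ✗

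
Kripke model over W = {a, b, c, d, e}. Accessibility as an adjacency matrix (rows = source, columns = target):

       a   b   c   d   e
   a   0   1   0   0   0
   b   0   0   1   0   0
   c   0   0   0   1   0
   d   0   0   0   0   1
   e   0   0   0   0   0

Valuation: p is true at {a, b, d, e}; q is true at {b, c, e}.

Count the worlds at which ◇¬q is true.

a: successors {b}; ¬q there: b:F. ✗
b: successors {c}; ¬q there: c:F. ✗
c: successors {d}; ¬q there: d:T. ✓
d: successors {e}; ¬q there: e:F. ✗
e: no successors, so ◇¬q fails. ✗
Satisfying worlds: {c}.

1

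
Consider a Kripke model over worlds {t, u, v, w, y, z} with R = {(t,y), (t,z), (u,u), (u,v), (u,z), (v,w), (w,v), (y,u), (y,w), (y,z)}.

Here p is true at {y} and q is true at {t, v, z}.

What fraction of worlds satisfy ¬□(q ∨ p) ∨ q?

5/6

t: ¬□(q ∨ p) is F, q is T. ✓
u: ¬□(q ∨ p) is T, q is F. ✓
v: ¬□(q ∨ p) is T, q is T. ✓
w: ¬□(q ∨ p) is F, q is F. ✗
y: ¬□(q ∨ p) is T, q is F. ✓
z: ¬□(q ∨ p) is F, q is T. ✓
That's 5 of 6 worlds, so 5/6.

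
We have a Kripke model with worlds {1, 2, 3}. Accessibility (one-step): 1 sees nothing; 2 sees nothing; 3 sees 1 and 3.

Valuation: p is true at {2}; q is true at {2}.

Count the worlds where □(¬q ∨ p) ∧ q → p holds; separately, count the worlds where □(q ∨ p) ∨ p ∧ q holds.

For □(¬q ∨ p) ∧ q → p:
1: □(¬q ∨ p) ∧ q is F, p is F. ✓
2: □(¬q ∨ p) ∧ q is T, p is T. ✓
3: □(¬q ∨ p) ∧ q is F, p is F. ✓
— 3 worlds.
For □(q ∨ p) ∨ p ∧ q:
1: □(q ∨ p) is T, p ∧ q is F. ✓
2: □(q ∨ p) is T, p ∧ q is T. ✓
3: □(q ∨ p) is F, p ∧ q is F. ✗
— 2 worlds.

3 and 2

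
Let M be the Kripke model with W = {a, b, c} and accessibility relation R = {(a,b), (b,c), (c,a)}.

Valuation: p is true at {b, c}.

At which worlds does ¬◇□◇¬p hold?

a: ◇□◇¬p is T. ✗
b: ◇□◇¬p is F. ✓
c: ◇□◇¬p is F. ✓

{b, c}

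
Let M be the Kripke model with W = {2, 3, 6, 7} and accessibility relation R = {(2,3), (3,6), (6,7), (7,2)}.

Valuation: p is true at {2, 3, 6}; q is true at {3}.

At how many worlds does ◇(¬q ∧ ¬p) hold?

1

2: successors {3}; ¬q ∧ ¬p there: 3:F. ✗
3: successors {6}; ¬q ∧ ¬p there: 6:F. ✗
6: successors {7}; ¬q ∧ ¬p there: 7:T. ✓
7: successors {2}; ¬q ∧ ¬p there: 2:F. ✗
Satisfying worlds: {6}.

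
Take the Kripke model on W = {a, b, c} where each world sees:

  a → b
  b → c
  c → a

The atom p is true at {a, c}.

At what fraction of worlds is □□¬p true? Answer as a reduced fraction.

a: successors {b}; □¬p there: b:F. ✗
b: successors {c}; □¬p there: c:F. ✗
c: successors {a}; □¬p there: a:T. ✓
That's 1 of 3 worlds, so 1/3.

1/3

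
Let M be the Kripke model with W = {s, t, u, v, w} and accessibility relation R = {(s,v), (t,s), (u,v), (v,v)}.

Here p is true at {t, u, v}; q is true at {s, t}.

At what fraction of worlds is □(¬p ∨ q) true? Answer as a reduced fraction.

2/5

s: successors {v}; ¬p ∨ q there: v:F. ✗
t: successors {s}; ¬p ∨ q there: s:T. ✓
u: successors {v}; ¬p ∨ q there: v:F. ✗
v: successors {v}; ¬p ∨ q there: v:F. ✗
w: no successors, so □(¬p ∨ q) holds vacuously. ✓
That's 2 of 5 worlds, so 2/5.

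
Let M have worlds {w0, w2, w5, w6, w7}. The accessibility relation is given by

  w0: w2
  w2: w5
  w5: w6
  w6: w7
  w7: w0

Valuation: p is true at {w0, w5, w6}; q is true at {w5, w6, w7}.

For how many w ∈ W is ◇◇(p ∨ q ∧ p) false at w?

2

w0: successors {w2}; ◇(p ∨ q ∧ p) there: w2:T. ✓
w2: successors {w5}; ◇(p ∨ q ∧ p) there: w5:T. ✓
w5: successors {w6}; ◇(p ∨ q ∧ p) there: w6:F. ✗
w6: successors {w7}; ◇(p ∨ q ∧ p) there: w7:T. ✓
w7: successors {w0}; ◇(p ∨ q ∧ p) there: w0:F. ✗
Satisfying worlds: {w0, w2, w6}.
So ◇◇(p ∨ q ∧ p) fails at the other 2 worlds.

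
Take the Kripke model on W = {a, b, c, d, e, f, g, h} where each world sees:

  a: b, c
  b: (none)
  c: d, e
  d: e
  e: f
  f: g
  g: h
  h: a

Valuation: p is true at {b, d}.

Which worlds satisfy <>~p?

a: successors {b, c}; ~p there: b:F, c:T. ✓
b: no successors, so <>~p fails. ✗
c: successors {d, e}; ~p there: d:F, e:T. ✓
d: successors {e}; ~p there: e:T. ✓
e: successors {f}; ~p there: f:T. ✓
f: successors {g}; ~p there: g:T. ✓
g: successors {h}; ~p there: h:T. ✓
h: successors {a}; ~p there: a:T. ✓

{a, c, d, e, f, g, h}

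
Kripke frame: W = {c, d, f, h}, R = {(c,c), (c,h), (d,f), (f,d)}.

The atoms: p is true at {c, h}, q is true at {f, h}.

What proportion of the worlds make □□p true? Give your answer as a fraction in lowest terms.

1/2

c: successors {c, h}; □p there: c:T, h:T. ✓
d: successors {f}; □p there: f:F. ✗
f: successors {d}; □p there: d:F. ✗
h: no successors, so □□p holds vacuously. ✓
That's 2 of 4 worlds, so 2/4 = 1/2.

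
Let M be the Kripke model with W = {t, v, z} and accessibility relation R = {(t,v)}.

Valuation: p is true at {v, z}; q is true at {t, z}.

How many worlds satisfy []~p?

t: successors {v}; ~p there: v:F. ✗
v: no successors, so []~p holds vacuously. ✓
z: no successors, so []~p holds vacuously. ✓
Satisfying worlds: {v, z}.

2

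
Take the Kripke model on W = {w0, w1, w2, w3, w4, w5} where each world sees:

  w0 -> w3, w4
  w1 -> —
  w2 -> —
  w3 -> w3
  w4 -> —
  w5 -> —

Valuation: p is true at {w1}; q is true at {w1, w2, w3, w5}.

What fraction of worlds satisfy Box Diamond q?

w0: successors {w3, w4}; Diamond q there: w3:T, w4:F. ✗
w1: no successors, so Box Diamond q holds vacuously. ✓
w2: no successors, so Box Diamond q holds vacuously. ✓
w3: successors {w3}; Diamond q there: w3:T. ✓
w4: no successors, so Box Diamond q holds vacuously. ✓
w5: no successors, so Box Diamond q holds vacuously. ✓
That's 5 of 6 worlds, so 5/6.

5/6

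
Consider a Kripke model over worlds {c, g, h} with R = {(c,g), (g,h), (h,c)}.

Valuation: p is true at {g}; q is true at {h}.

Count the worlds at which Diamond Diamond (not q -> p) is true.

2

c: successors {g}; Diamond (not q -> p) there: g:T. ✓
g: successors {h}; Diamond (not q -> p) there: h:F. ✗
h: successors {c}; Diamond (not q -> p) there: c:T. ✓
Satisfying worlds: {c, h}.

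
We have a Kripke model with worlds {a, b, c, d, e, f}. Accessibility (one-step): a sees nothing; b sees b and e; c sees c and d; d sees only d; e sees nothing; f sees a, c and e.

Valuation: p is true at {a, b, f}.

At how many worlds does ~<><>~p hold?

a: <><>~p is F. ✓
b: <><>~p is T. ✗
c: <><>~p is T. ✗
d: <><>~p is T. ✗
e: <><>~p is F. ✓
f: <><>~p is T. ✗
Satisfying worlds: {a, e}.

2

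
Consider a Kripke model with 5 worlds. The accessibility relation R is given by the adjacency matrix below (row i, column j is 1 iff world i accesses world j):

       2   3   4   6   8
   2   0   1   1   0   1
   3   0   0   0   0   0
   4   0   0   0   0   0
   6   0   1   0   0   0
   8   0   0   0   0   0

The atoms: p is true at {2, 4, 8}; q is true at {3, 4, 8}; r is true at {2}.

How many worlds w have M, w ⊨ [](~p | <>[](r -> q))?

4

2: successors {3, 4, 8}; ~p | <>[](r -> q) there: 3:T, 4:F, 8:F. ✗
3: no successors, so [](~p | <>[](r -> q)) holds vacuously. ✓
4: no successors, so [](~p | <>[](r -> q)) holds vacuously. ✓
6: successors {3}; ~p | <>[](r -> q) there: 3:T. ✓
8: no successors, so [](~p | <>[](r -> q)) holds vacuously. ✓
Satisfying worlds: {3, 4, 6, 8}.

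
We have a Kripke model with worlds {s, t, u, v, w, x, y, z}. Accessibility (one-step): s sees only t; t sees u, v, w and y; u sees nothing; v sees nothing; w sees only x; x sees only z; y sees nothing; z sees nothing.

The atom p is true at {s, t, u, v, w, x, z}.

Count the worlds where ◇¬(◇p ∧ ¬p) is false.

s: successors {t}; ¬(◇p ∧ ¬p) there: t:T. ✓
t: successors {u, v, w, y}; ¬(◇p ∧ ¬p) there: u:T, v:T, w:T, y:T. ✓
u: no successors, so ◇¬(◇p ∧ ¬p) fails. ✗
v: no successors, so ◇¬(◇p ∧ ¬p) fails. ✗
w: successors {x}; ¬(◇p ∧ ¬p) there: x:T. ✓
x: successors {z}; ¬(◇p ∧ ¬p) there: z:T. ✓
y: no successors, so ◇¬(◇p ∧ ¬p) fails. ✗
z: no successors, so ◇¬(◇p ∧ ¬p) fails. ✗
Satisfying worlds: {s, t, w, x}.
So ◇¬(◇p ∧ ¬p) fails at the other 4 worlds.

4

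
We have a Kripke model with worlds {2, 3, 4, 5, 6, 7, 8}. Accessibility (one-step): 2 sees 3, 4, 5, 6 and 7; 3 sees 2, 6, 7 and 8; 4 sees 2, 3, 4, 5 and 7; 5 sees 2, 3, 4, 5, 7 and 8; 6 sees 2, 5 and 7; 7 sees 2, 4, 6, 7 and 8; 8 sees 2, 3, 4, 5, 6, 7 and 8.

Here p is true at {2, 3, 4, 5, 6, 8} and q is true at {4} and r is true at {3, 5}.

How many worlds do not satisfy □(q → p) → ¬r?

2: □(q → p) is T, ¬r is T. ✓
3: □(q → p) is T, ¬r is F. ✗
4: □(q → p) is T, ¬r is T. ✓
5: □(q → p) is T, ¬r is F. ✗
6: □(q → p) is T, ¬r is T. ✓
7: □(q → p) is T, ¬r is T. ✓
8: □(q → p) is T, ¬r is T. ✓
Satisfying worlds: {2, 4, 6, 7, 8}.
So □(q → p) → ¬r fails at the other 2 worlds.

2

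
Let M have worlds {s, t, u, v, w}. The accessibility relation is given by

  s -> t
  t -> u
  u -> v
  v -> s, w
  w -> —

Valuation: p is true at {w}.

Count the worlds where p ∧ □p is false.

4

s: p is F, □p is F. ✗
t: p is F, □p is F. ✗
u: p is F, □p is F. ✗
v: p is F, □p is F. ✗
w: p is T, □p is T. ✓
Satisfying worlds: {w}.
So p ∧ □p fails at the other 4 worlds.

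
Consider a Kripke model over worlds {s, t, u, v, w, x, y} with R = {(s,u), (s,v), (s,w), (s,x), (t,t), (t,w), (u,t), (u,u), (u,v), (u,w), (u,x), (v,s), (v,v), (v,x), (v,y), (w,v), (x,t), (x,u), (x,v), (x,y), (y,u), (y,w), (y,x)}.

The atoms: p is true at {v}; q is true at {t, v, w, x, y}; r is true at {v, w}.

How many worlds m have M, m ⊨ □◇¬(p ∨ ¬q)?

3

s: successors {u, v, w, x}; ◇¬(p ∨ ¬q) there: u:T, v:T, w:F, x:T. ✗
t: successors {t, w}; ◇¬(p ∨ ¬q) there: t:T, w:F. ✗
u: successors {t, u, v, w, x}; ◇¬(p ∨ ¬q) there: t:T, u:T, v:T, w:F, x:T. ✗
v: successors {s, v, x, y}; ◇¬(p ∨ ¬q) there: s:T, v:T, x:T, y:T. ✓
w: successors {v}; ◇¬(p ∨ ¬q) there: v:T. ✓
x: successors {t, u, v, y}; ◇¬(p ∨ ¬q) there: t:T, u:T, v:T, y:T. ✓
y: successors {u, w, x}; ◇¬(p ∨ ¬q) there: u:T, w:F, x:T. ✗
Satisfying worlds: {v, w, x}.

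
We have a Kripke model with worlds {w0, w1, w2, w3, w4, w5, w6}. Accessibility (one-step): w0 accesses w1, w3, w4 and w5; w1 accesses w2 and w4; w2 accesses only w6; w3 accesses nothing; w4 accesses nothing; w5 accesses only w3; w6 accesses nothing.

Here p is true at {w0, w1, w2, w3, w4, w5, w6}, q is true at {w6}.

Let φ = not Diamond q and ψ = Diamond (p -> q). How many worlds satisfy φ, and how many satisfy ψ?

For not Diamond q:
w0: Diamond q is F. ✓
w1: Diamond q is F. ✓
w2: Diamond q is T. ✗
w3: Diamond q is F. ✓
w4: Diamond q is F. ✓
w5: Diamond q is F. ✓
w6: Diamond q is F. ✓
— 6 worlds.
For Diamond (p -> q):
w0: successors {w1, w3, w4, w5}; p -> q there: w1:F, w3:F, w4:F, w5:F. ✗
w1: successors {w2, w4}; p -> q there: w2:F, w4:F. ✗
w2: successors {w6}; p -> q there: w6:T. ✓
w3: no successors, so Diamond (p -> q) fails. ✗
w4: no successors, so Diamond (p -> q) fails. ✗
w5: successors {w3}; p -> q there: w3:F. ✗
w6: no successors, so Diamond (p -> q) fails. ✗
— 1 world.

6 and 1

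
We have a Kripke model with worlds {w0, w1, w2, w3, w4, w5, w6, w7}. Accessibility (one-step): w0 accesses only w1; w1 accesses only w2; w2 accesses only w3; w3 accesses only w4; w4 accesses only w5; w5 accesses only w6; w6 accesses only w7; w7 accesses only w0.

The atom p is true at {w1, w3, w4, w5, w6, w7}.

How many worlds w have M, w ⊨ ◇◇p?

6

w0: successors {w1}; ◇p there: w1:F. ✗
w1: successors {w2}; ◇p there: w2:T. ✓
w2: successors {w3}; ◇p there: w3:T. ✓
w3: successors {w4}; ◇p there: w4:T. ✓
w4: successors {w5}; ◇p there: w5:T. ✓
w5: successors {w6}; ◇p there: w6:T. ✓
w6: successors {w7}; ◇p there: w7:F. ✗
w7: successors {w0}; ◇p there: w0:T. ✓
Satisfying worlds: {w1, w2, w3, w4, w5, w7}.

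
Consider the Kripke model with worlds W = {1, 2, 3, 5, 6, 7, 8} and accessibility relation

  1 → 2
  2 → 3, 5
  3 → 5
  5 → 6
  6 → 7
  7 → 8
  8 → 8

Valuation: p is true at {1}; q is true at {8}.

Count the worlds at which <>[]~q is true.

1: successors {2}; []~q there: 2:T. ✓
2: successors {3, 5}; []~q there: 3:T, 5:T. ✓
3: successors {5}; []~q there: 5:T. ✓
5: successors {6}; []~q there: 6:T. ✓
6: successors {7}; []~q there: 7:F. ✗
7: successors {8}; []~q there: 8:F. ✗
8: successors {8}; []~q there: 8:F. ✗
Satisfying worlds: {1, 2, 3, 5}.

4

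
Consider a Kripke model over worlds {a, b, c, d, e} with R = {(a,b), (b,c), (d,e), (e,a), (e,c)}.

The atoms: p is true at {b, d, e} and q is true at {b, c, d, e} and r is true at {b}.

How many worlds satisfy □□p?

a: successors {b}; □p there: b:F. ✗
b: successors {c}; □p there: c:T. ✓
c: no successors, so □□p holds vacuously. ✓
d: successors {e}; □p there: e:F. ✗
e: successors {a, c}; □p there: a:T, c:T. ✓
Satisfying worlds: {b, c, e}.

3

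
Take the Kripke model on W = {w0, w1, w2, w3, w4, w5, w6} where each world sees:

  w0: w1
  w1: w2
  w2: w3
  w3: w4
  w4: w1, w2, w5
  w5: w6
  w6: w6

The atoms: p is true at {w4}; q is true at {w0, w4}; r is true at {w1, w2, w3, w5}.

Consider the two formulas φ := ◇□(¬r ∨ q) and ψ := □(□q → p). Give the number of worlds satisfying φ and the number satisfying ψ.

4 and 6

For ◇□(¬r ∨ q):
w0: successors {w1}; □(¬r ∨ q) there: w1:F. ✗
w1: successors {w2}; □(¬r ∨ q) there: w2:F. ✗
w2: successors {w3}; □(¬r ∨ q) there: w3:T. ✓
w3: successors {w4}; □(¬r ∨ q) there: w4:F. ✗
w4: successors {w1, w2, w5}; □(¬r ∨ q) there: w1:F, w2:F, w5:T. ✓
w5: successors {w6}; □(¬r ∨ q) there: w6:T. ✓
w6: successors {w6}; □(¬r ∨ q) there: w6:T. ✓
— 4 worlds.
For □(□q → p):
w0: successors {w1}; □q → p there: w1:T. ✓
w1: successors {w2}; □q → p there: w2:T. ✓
w2: successors {w3}; □q → p there: w3:F. ✗
w3: successors {w4}; □q → p there: w4:T. ✓
w4: successors {w1, w2, w5}; □q → p there: w1:T, w2:T, w5:T. ✓
w5: successors {w6}; □q → p there: w6:T. ✓
w6: successors {w6}; □q → p there: w6:T. ✓
— 6 worlds.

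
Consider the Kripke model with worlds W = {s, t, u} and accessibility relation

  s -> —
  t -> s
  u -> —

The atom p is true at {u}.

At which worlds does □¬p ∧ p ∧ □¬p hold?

{u}

s: □¬p is T, p ∧ □¬p is F. ✗
t: □¬p is T, p ∧ □¬p is F. ✗
u: □¬p is T, p ∧ □¬p is T. ✓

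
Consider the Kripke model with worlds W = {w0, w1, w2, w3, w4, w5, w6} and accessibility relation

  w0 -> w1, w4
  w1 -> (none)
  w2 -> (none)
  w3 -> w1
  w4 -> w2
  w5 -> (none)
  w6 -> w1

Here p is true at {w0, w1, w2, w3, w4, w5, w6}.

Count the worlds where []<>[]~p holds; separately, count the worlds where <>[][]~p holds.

For []<>[]~p:
w0: successors {w1, w4}; <>[]~p there: w1:F, w4:T. ✗
w1: no successors, so []<>[]~p holds vacuously. ✓
w2: no successors, so []<>[]~p holds vacuously. ✓
w3: successors {w1}; <>[]~p there: w1:F. ✗
w4: successors {w2}; <>[]~p there: w2:F. ✗
w5: no successors, so []<>[]~p holds vacuously. ✓
w6: successors {w1}; <>[]~p there: w1:F. ✗
— 3 worlds.
For <>[][]~p:
w0: successors {w1, w4}; [][]~p there: w1:T, w4:T. ✓
w1: no successors, so <>[][]~p fails. ✗
w2: no successors, so <>[][]~p fails. ✗
w3: successors {w1}; [][]~p there: w1:T. ✓
w4: successors {w2}; [][]~p there: w2:T. ✓
w5: no successors, so <>[][]~p fails. ✗
w6: successors {w1}; [][]~p there: w1:T. ✓
— 4 worlds.

3 and 4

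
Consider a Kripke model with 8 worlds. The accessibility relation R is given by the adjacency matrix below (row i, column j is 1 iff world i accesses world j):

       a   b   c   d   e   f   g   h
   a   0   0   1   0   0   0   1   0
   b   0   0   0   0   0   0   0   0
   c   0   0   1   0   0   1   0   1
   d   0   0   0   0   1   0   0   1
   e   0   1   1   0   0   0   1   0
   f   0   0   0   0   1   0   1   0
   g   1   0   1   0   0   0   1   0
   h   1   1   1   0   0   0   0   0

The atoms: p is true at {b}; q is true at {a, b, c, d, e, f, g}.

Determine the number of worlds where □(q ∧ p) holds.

a: successors {c, g}; q ∧ p there: c:F, g:F. ✗
b: no successors, so □(q ∧ p) holds vacuously. ✓
c: successors {c, f, h}; q ∧ p there: c:F, f:F, h:F. ✗
d: successors {e, h}; q ∧ p there: e:F, h:F. ✗
e: successors {b, c, g}; q ∧ p there: b:T, c:F, g:F. ✗
f: successors {e, g}; q ∧ p there: e:F, g:F. ✗
g: successors {a, c, g}; q ∧ p there: a:F, c:F, g:F. ✗
h: successors {a, b, c}; q ∧ p there: a:F, b:T, c:F. ✗
Satisfying worlds: {b}.

1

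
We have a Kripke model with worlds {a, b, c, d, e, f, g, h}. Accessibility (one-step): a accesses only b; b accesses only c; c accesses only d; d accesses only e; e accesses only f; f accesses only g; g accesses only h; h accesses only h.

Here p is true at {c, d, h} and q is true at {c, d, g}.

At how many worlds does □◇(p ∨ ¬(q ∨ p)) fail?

1

a: successors {b}; ◇(p ∨ ¬(q ∨ p)) there: b:T. ✓
b: successors {c}; ◇(p ∨ ¬(q ∨ p)) there: c:T. ✓
c: successors {d}; ◇(p ∨ ¬(q ∨ p)) there: d:T. ✓
d: successors {e}; ◇(p ∨ ¬(q ∨ p)) there: e:T. ✓
e: successors {f}; ◇(p ∨ ¬(q ∨ p)) there: f:F. ✗
f: successors {g}; ◇(p ∨ ¬(q ∨ p)) there: g:T. ✓
g: successors {h}; ◇(p ∨ ¬(q ∨ p)) there: h:T. ✓
h: successors {h}; ◇(p ∨ ¬(q ∨ p)) there: h:T. ✓
Satisfying worlds: {a, b, c, d, f, g, h}.
So □◇(p ∨ ¬(q ∨ p)) fails at the other 1 world.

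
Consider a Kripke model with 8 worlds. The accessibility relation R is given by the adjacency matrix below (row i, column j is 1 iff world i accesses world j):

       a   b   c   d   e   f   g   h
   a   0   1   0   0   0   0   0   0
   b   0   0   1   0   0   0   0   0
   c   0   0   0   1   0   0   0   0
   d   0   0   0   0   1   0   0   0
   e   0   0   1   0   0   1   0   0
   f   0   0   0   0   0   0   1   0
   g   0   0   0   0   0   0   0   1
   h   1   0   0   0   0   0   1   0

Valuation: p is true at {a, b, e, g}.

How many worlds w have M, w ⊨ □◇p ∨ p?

5

a: □◇p is F, p is T. ✓
b: □◇p is F, p is T. ✓
c: □◇p is T, p is F. ✓
d: □◇p is F, p is F. ✗
e: □◇p is F, p is T. ✓
f: □◇p is F, p is F. ✗
g: □◇p is T, p is T. ✓
h: □◇p is F, p is F. ✗
Satisfying worlds: {a, b, c, e, g}.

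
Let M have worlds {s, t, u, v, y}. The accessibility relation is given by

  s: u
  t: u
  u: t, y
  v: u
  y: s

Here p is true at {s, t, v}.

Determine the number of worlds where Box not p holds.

s: successors {u}; not p there: u:T. ✓
t: successors {u}; not p there: u:T. ✓
u: successors {t, y}; not p there: t:F, y:T. ✗
v: successors {u}; not p there: u:T. ✓
y: successors {s}; not p there: s:F. ✗
Satisfying worlds: {s, t, v}.

3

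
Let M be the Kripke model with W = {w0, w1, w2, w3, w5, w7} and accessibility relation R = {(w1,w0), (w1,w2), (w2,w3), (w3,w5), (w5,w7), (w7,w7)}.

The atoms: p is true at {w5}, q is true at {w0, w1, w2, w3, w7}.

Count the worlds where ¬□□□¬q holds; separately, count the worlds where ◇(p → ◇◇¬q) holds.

For ¬□□□¬q:
w0: □□□¬q is T. ✗
w1: □□□¬q is T. ✗
w2: □□□¬q is F. ✓
w3: □□□¬q is F. ✓
w5: □□□¬q is F. ✓
w7: □□□¬q is F. ✓
— 4 worlds.
For ◇(p → ◇◇¬q):
w0: no successors, so ◇(p → ◇◇¬q) fails. ✗
w1: successors {w0, w2}; p → ◇◇¬q there: w0:T, w2:T. ✓
w2: successors {w3}; p → ◇◇¬q there: w3:T. ✓
w3: successors {w5}; p → ◇◇¬q there: w5:F. ✗
w5: successors {w7}; p → ◇◇¬q there: w7:T. ✓
w7: successors {w7}; p → ◇◇¬q there: w7:T. ✓
— 4 worlds.

4 and 4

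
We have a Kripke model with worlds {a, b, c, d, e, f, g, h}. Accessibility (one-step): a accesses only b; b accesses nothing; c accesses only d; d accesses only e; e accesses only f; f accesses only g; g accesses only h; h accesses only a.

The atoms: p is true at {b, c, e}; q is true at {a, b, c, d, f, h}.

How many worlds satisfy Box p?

a: successors {b}; p there: b:T. ✓
b: no successors, so Box p holds vacuously. ✓
c: successors {d}; p there: d:F. ✗
d: successors {e}; p there: e:T. ✓
e: successors {f}; p there: f:F. ✗
f: successors {g}; p there: g:F. ✗
g: successors {h}; p there: h:F. ✗
h: successors {a}; p there: a:F. ✗
Satisfying worlds: {a, b, d}.

3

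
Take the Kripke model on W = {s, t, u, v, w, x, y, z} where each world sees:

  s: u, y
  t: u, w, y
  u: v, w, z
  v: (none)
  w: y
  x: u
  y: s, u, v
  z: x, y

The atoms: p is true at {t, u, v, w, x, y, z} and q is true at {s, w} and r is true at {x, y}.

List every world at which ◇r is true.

s: successors {u, y}; r there: u:F, y:T. ✓
t: successors {u, w, y}; r there: u:F, w:F, y:T. ✓
u: successors {v, w, z}; r there: v:F, w:F, z:F. ✗
v: no successors, so ◇r fails. ✗
w: successors {y}; r there: y:T. ✓
x: successors {u}; r there: u:F. ✗
y: successors {s, u, v}; r there: s:F, u:F, v:F. ✗
z: successors {x, y}; r there: x:T, y:T. ✓

{s, t, w, z}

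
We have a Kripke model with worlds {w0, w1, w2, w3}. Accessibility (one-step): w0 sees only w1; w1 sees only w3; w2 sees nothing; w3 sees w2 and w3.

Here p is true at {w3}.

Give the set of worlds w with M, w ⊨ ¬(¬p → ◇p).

w0: ¬p → ◇p is F. ✓
w1: ¬p → ◇p is T. ✗
w2: ¬p → ◇p is F. ✓
w3: ¬p → ◇p is T. ✗

{w0, w2}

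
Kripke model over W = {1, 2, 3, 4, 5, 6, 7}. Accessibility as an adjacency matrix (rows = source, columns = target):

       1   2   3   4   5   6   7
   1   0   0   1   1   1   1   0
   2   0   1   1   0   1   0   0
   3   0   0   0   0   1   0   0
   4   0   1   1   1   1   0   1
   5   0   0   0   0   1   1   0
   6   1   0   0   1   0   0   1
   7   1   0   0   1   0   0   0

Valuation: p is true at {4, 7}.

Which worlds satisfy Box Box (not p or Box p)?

{2, 3}

1: successors {3, 4, 5, 6}; Box (not p or Box p) there: 3:T, 4:F, 5:T, 6:F. ✗
2: successors {2, 3, 5}; Box (not p or Box p) there: 2:T, 3:T, 5:T. ✓
3: successors {5}; Box (not p or Box p) there: 5:T. ✓
4: successors {2, 3, 4, 5, 7}; Box (not p or Box p) there: 2:T, 3:T, 4:F, 5:T, 7:F. ✗
5: successors {5, 6}; Box (not p or Box p) there: 5:T, 6:F. ✗
6: successors {1, 4, 7}; Box (not p or Box p) there: 1:F, 4:F, 7:F. ✗
7: successors {1, 4}; Box (not p or Box p) there: 1:F, 4:F. ✗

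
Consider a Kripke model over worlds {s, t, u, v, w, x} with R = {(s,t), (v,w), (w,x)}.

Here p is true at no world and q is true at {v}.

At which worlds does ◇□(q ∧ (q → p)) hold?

s: successors {t}; □(q ∧ (q → p)) there: t:T. ✓
t: no successors, so ◇□(q ∧ (q → p)) fails. ✗
u: no successors, so ◇□(q ∧ (q → p)) fails. ✗
v: successors {w}; □(q ∧ (q → p)) there: w:F. ✗
w: successors {x}; □(q ∧ (q → p)) there: x:T. ✓
x: no successors, so ◇□(q ∧ (q → p)) fails. ✗

{s, w}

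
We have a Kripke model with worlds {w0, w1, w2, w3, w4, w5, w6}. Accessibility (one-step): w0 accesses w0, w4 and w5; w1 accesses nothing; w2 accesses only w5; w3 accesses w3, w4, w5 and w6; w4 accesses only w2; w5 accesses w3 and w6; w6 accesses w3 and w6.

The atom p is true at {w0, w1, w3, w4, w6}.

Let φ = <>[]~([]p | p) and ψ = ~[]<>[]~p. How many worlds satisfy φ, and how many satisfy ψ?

For <>[]~([]p | p):
w0: successors {w0, w4, w5}; []~([]p | p) there: w0:F, w4:T, w5:F. ✓
w1: no successors, so <>[]~([]p | p) fails. ✗
w2: successors {w5}; []~([]p | p) there: w5:F. ✗
w3: successors {w3, w4, w5, w6}; []~([]p | p) there: w3:F, w4:T, w5:F, w6:F. ✓
w4: successors {w2}; []~([]p | p) there: w2:F. ✗
w5: successors {w3, w6}; []~([]p | p) there: w3:F, w6:F. ✗
w6: successors {w3, w6}; []~([]p | p) there: w3:F, w6:F. ✗
— 2 worlds.
For ~[]<>[]~p:
w0: []<>[]~p is F. ✓
w1: []<>[]~p is T. ✗
w2: []<>[]~p is F. ✓
w3: []<>[]~p is F. ✓
w4: []<>[]~p is F. ✓
w5: []<>[]~p is F. ✓
w6: []<>[]~p is F. ✓
— 6 worlds.

2 and 6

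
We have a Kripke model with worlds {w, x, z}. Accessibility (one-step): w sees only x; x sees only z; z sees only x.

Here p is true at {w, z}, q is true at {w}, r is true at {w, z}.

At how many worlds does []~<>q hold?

w: successors {x}; ~<>q there: x:T. ✓
x: successors {z}; ~<>q there: z:T. ✓
z: successors {x}; ~<>q there: x:T. ✓
Satisfying worlds: {w, x, z}.

3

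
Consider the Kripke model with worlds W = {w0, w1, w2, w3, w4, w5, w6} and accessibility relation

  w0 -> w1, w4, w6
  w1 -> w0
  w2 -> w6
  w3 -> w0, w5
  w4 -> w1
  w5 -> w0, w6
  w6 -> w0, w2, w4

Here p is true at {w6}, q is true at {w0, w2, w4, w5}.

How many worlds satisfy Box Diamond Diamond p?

2

w0: successors {w1, w4, w6}; Diamond Diamond p there: w1:T, w4:F, w6:T. ✗
w1: successors {w0}; Diamond Diamond p there: w0:F. ✗
w2: successors {w6}; Diamond Diamond p there: w6:T. ✓
w3: successors {w0, w5}; Diamond Diamond p there: w0:F, w5:T. ✗
w4: successors {w1}; Diamond Diamond p there: w1:T. ✓
w5: successors {w0, w6}; Diamond Diamond p there: w0:F, w6:T. ✗
w6: successors {w0, w2, w4}; Diamond Diamond p there: w0:F, w2:F, w4:F. ✗
Satisfying worlds: {w2, w4}.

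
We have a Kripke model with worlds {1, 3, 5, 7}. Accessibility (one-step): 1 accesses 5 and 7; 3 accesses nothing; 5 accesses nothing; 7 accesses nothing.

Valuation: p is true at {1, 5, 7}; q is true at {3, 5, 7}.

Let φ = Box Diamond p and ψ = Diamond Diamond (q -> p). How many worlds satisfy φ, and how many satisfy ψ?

For Box Diamond p:
1: successors {5, 7}; Diamond p there: 5:F, 7:F. ✗
3: no successors, so Box Diamond p holds vacuously. ✓
5: no successors, so Box Diamond p holds vacuously. ✓
7: no successors, so Box Diamond p holds vacuously. ✓
— 3 worlds.
For Diamond Diamond (q -> p):
1: successors {5, 7}; Diamond (q -> p) there: 5:F, 7:F. ✗
3: no successors, so Diamond Diamond (q -> p) fails. ✗
5: no successors, so Diamond Diamond (q -> p) fails. ✗
7: no successors, so Diamond Diamond (q -> p) fails. ✗
— 0 worlds.

3 and 0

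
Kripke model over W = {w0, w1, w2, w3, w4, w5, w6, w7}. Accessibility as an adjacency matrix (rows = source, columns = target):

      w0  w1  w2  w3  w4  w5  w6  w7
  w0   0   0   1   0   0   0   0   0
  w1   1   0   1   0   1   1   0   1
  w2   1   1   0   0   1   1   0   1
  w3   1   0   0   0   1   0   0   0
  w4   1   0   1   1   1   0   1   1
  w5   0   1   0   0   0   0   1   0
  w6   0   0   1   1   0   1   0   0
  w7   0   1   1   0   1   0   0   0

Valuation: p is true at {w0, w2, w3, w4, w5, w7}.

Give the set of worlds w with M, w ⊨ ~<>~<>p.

w0: <>~<>p is F. ✓
w1: <>~<>p is T. ✗
w2: <>~<>p is T. ✗
w3: <>~<>p is F. ✓
w4: <>~<>p is F. ✓
w5: <>~<>p is F. ✓
w6: <>~<>p is T. ✗
w7: <>~<>p is F. ✓

{w0, w3, w4, w5, w7}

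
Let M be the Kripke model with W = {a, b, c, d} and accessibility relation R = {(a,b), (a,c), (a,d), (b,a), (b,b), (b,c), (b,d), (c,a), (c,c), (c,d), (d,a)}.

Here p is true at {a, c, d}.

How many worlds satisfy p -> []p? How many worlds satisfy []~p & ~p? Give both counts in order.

3 and 0

For p -> []p:
a: p is T, []p is F. ✗
b: p is F, []p is F. ✓
c: p is T, []p is T. ✓
d: p is T, []p is T. ✓
— 3 worlds.
For []~p & ~p:
a: []~p is F, ~p is F. ✗
b: []~p is F, ~p is T. ✗
c: []~p is F, ~p is F. ✗
d: []~p is F, ~p is F. ✗
— 0 worlds.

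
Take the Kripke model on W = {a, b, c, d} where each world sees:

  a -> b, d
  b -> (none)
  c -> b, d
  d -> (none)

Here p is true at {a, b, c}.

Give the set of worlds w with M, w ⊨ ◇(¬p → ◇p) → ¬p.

{b, d}

a: ◇(¬p → ◇p) is T, ¬p is F. ✗
b: ◇(¬p → ◇p) is F, ¬p is F. ✓
c: ◇(¬p → ◇p) is T, ¬p is F. ✗
d: ◇(¬p → ◇p) is F, ¬p is T. ✓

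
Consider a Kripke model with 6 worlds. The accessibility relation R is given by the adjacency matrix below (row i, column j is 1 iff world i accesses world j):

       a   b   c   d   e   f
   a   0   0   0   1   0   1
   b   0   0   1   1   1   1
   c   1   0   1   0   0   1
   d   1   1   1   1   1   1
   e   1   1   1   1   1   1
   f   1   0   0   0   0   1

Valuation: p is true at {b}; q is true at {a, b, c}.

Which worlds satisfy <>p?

a: successors {d, f}; p there: d:F, f:F. ✗
b: successors {c, d, e, f}; p there: c:F, d:F, e:F, f:F. ✗
c: successors {a, c, f}; p there: a:F, c:F, f:F. ✗
d: successors {a, b, c, d, e, f}; p there: a:F, b:T, c:F, d:F, e:F, f:F. ✓
e: successors {a, b, c, d, e, f}; p there: a:F, b:T, c:F, d:F, e:F, f:F. ✓
f: successors {a, f}; p there: a:F, f:F. ✗

{d, e}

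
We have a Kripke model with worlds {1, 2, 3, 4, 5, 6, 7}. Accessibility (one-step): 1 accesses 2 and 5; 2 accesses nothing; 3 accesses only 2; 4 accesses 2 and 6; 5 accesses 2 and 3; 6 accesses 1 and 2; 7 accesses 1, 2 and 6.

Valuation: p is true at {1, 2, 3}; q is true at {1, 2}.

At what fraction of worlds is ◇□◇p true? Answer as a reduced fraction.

1: successors {2, 5}; □◇p there: 2:T, 5:F. ✓
2: no successors, so ◇□◇p fails. ✗
3: successors {2}; □◇p there: 2:T. ✓
4: successors {2, 6}; □◇p there: 2:T, 6:F. ✓
5: successors {2, 3}; □◇p there: 2:T, 3:F. ✓
6: successors {1, 2}; □◇p there: 1:F, 2:T. ✓
7: successors {1, 2, 6}; □◇p there: 1:F, 2:T, 6:F. ✓
That's 6 of 7 worlds, so 6/7.

6/7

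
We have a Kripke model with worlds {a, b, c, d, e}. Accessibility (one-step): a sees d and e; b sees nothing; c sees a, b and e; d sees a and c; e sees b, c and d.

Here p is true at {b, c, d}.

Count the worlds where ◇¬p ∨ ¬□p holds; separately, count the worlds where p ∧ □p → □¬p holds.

3 and 5

For ◇¬p ∨ ¬□p:
a: ◇¬p is T, ¬□p is T. ✓
b: ◇¬p is F, ¬□p is F. ✗
c: ◇¬p is T, ¬□p is T. ✓
d: ◇¬p is T, ¬□p is T. ✓
e: ◇¬p is F, ¬□p is F. ✗
— 3 worlds.
For p ∧ □p → □¬p:
a: p ∧ □p is F, □¬p is F. ✓
b: p ∧ □p is T, □¬p is T. ✓
c: p ∧ □p is F, □¬p is F. ✓
d: p ∧ □p is F, □¬p is F. ✓
e: p ∧ □p is F, □¬p is F. ✓
— 5 worlds.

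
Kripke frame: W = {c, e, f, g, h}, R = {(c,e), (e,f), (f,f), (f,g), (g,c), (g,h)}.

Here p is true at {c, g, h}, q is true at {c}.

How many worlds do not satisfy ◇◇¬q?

1

c: successors {e}; ◇¬q there: e:T. ✓
e: successors {f}; ◇¬q there: f:T. ✓
f: successors {f, g}; ◇¬q there: f:T, g:T. ✓
g: successors {c, h}; ◇¬q there: c:T, h:F. ✓
h: no successors, so ◇◇¬q fails. ✗
Satisfying worlds: {c, e, f, g}.
So ◇◇¬q fails at the other 1 world.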